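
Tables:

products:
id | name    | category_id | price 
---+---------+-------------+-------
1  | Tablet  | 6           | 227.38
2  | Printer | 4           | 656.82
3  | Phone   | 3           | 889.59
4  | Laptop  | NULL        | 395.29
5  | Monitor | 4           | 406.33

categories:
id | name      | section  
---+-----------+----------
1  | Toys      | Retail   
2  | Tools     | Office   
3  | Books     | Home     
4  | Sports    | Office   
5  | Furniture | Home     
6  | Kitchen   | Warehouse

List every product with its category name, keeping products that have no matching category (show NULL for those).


LEFT JOIN keeps every row from products (the left table); where category_id has no match in categories, the category columns become NULL. Walk through each product:
  - product 1 (Tablet): category_id=6 -> matches Kitchen
  - product 2 (Printer): category_id=4 -> matches Sports
  - product 3 (Phone): category_id=3 -> matches Books
  - product 4 (Laptop): category_id=NULL, no match -> kept with NULL
  - product 5 (Monitor): category_id=4 -> matches Sports
All 5 rows appear; 1 has NULL category.

SQL:
SELECT a.name, b.name AS category
FROM products a
LEFT JOIN categories b ON a.category_id = b.id

Result:
name    | category
--------+---------
Tablet  | Kitchen 
Printer | Sports  
Phone   | Books   
Laptop  | NULL    
Monitor | Sports  


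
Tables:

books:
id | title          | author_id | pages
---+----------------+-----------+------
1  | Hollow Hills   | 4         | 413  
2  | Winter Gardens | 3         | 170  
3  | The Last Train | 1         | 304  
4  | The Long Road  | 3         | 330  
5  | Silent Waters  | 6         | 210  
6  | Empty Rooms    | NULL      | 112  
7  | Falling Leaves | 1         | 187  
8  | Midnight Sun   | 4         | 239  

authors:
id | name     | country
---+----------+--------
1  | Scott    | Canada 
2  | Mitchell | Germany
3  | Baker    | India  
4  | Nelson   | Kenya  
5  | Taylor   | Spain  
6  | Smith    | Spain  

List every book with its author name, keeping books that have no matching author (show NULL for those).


LEFT JOIN keeps every row from books (the left table); where author_id has no match in authors, the author columns become NULL. Walk through each book:
  - book 1 (Hollow Hills): author_id=4 -> matches Nelson
  - book 2 (Winter Gardens): author_id=3 -> matches Baker
  - book 3 (The Last Train): author_id=1 -> matches Scott
  - book 4 (The Long Road): author_id=3 -> matches Baker
  - book 5 (Silent Waters): author_id=6 -> matches Smith
  - book 6 (Empty Rooms): author_id=NULL, no match -> kept with NULL
  - book 7 (Falling Leaves): author_id=1 -> matches Scott
  - book 8 (Midnight Sun): author_id=4 -> matches Nelson
All 8 rows appear; 1 has NULL author.

SQL:
SELECT a.title, b.name AS author
FROM books a
LEFT JOIN authors b ON a.author_id = b.id

Result:
title          | author
---------------+-------
Hollow Hills   | Nelson
Winter Gardens | Baker 
The Last Train | Scott 
The Long Road  | Baker 
Silent Waters  | Smith 
Empty Rooms    | NULL  
Falling Leaves | Scott 
Midnight Sun   | Nelson


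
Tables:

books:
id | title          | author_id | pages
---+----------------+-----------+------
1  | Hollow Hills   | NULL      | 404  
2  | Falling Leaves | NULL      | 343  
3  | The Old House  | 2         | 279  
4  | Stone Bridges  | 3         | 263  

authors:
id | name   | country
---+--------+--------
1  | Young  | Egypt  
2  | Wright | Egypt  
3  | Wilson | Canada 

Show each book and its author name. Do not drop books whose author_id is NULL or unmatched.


LEFT JOIN keeps every row from books (the left table); where author_id has no match in authors, the author columns become NULL. Walk through each book:
  - book 1 (Hollow Hills): author_id=NULL, no match -> kept with NULL
  - book 2 (Falling Leaves): author_id=NULL, no match -> kept with NULL
  - book 3 (The Old House): author_id=2 -> matches Wright
  - book 4 (Stone Bridges): author_id=3 -> matches Wilson
All 4 rows appear; 2 have NULL author.

SQL:
SELECT a.title, b.name AS author
FROM books a
LEFT JOIN authors b ON a.author_id = b.id

Result:
title          | author
---------------+-------
Hollow Hills   | NULL  
Falling Leaves | NULL  
The Old House  | Wright
Stone Bridges  | Wilson


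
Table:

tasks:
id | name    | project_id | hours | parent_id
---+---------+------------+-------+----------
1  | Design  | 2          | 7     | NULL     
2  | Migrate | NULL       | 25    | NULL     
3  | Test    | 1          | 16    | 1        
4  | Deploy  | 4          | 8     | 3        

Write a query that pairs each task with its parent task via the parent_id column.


This is a self-join: tasks is joined to a second copy of itself, matching each row's parent_id to another row's id. Use LEFT JOIN so rows with parent_id=NULL are kept.
  - task 1 (Design): parent_id=NULL -> NULL
  - task 2 (Migrate): parent_id=NULL -> NULL
  - task 3 (Test): parent_id=1 -> Design
  - task 4 (Deploy): parent_id=3 -> Test

SQL:
SELECT a.name AS item, b.name AS parent
FROM tasks a
LEFT JOIN tasks b ON a.parent_id = b.id

Result:
item    | parent
--------+-------
Design  | NULL  
Migrate | NULL  
Test    | Design
Deploy  | Test  


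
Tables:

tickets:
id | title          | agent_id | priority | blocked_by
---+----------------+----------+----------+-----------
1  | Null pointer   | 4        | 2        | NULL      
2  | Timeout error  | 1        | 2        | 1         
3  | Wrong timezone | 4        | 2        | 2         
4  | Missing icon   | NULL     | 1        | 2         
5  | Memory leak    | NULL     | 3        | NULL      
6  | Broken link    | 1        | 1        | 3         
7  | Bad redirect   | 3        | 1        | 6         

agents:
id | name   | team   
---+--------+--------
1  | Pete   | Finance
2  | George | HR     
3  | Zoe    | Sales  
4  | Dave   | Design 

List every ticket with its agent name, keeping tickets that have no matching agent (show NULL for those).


LEFT JOIN keeps every row from tickets (the left table); where agent_id has no match in agents, the agent columns become NULL. Walk through each ticket:
  - ticket 1 (Null pointer): agent_id=4 -> matches Dave
  - ticket 2 (Timeout error): agent_id=1 -> matches Pete
  - ticket 3 (Wrong timezone): agent_id=4 -> matches Dave
  - ticket 4 (Missing icon): agent_id=NULL, no match -> kept with NULL
  - ticket 5 (Memory leak): agent_id=NULL, no match -> kept with NULL
  - ticket 6 (Broken link): agent_id=1 -> matches Pete
  - ticket 7 (Bad redirect): agent_id=3 -> matches Zoe
All 7 rows appear; 2 have NULL agent.

SQL:
SELECT a.title, b.name AS agent
FROM tickets a
LEFT JOIN agents b ON a.agent_id = b.id

Result:
title          | agent
---------------+------
Null pointer   | Dave 
Timeout error  | Pete 
Wrong timezone | Dave 
Missing icon   | NULL 
Memory leak    | NULL 
Broken link    | Pete 
Bad redirect   | Zoe  


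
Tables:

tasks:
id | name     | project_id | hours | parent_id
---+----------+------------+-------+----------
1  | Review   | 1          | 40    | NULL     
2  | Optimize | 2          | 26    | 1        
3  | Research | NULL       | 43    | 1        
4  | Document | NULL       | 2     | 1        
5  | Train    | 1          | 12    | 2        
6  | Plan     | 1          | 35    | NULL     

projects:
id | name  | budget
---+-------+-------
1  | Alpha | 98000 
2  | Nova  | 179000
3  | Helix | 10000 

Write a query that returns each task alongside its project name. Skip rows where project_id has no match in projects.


INNER JOIN keeps only tasks rows whose project_id matches an id in projects. Walk through each task:
  - task 1 (Review): project_id=1 -> matches Alpha
  - task 2 (Optimize): project_id=2 -> matches Nova
  - task 3 (Research): project_id=NULL, no match -> dropped
  - task 4 (Document): project_id=NULL, no match -> dropped
  - task 5 (Train): project_id=1 -> matches Alpha
  - task 6 (Plan): project_id=1 -> matches Alpha
So 2 of 6 rows are dropped.

SQL:
SELECT a.name, b.name AS project
FROM tasks a
INNER JOIN projects b ON a.project_id = b.id

Result:
name     | project
---------+--------
Review   | Alpha  
Optimize | Nova   
Train    | Alpha  
Plan     | Alpha  


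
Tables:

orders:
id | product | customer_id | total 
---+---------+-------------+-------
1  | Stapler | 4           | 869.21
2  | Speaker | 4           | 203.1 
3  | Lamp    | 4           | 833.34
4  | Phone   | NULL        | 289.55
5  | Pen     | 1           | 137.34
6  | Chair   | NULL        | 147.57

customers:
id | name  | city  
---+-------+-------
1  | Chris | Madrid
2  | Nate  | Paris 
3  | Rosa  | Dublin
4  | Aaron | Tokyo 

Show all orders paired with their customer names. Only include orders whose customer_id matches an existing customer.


INNER JOIN keeps only orders rows whose customer_id matches an id in customers. Walk through each order:
  - order 1 (Stapler): customer_id=4 -> matches Aaron
  - order 2 (Speaker): customer_id=4 -> matches Aaron
  - order 3 (Lamp): customer_id=4 -> matches Aaron
  - order 4 (Phone): customer_id=NULL, no match -> dropped
  - order 5 (Pen): customer_id=1 -> matches Chris
  - order 6 (Chair): customer_id=NULL, no match -> dropped
So 2 of 6 rows are dropped.

SQL:
SELECT a.product, b.name AS customer
FROM orders a
INNER JOIN customers b ON a.customer_id = b.id

Result:
product | customer
--------+---------
Stapler | Aaron   
Speaker | Aaron   
Lamp    | Aaron   
Pen     | Chris   


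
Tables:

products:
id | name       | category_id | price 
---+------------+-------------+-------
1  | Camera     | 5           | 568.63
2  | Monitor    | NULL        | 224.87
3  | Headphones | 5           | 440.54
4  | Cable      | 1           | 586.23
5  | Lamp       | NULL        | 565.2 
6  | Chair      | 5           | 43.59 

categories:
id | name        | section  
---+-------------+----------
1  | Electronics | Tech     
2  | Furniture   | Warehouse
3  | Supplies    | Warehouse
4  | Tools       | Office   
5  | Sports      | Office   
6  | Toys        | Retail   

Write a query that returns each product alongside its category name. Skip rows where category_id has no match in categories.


INNER JOIN keeps only products rows whose category_id matches an id in categories. Walk through each product:
  - product 1 (Camera): category_id=5 -> matches Sports
  - product 2 (Monitor): category_id=NULL, no match -> dropped
  - product 3 (Headphones): category_id=5 -> matches Sports
  - product 4 (Cable): category_id=1 -> matches Electronics
  - product 5 (Lamp): category_id=NULL, no match -> dropped
  - product 6 (Chair): category_id=5 -> matches Sports
So 2 of 6 rows are dropped.

SQL:
SELECT a.name, b.name AS category
FROM products a
INNER JOIN categories b ON a.category_id = b.id

Result:
name       | category   
-----------+------------
Camera     | Sports     
Headphones | Sports     
Cable      | Electronics
Chair      | Sports     


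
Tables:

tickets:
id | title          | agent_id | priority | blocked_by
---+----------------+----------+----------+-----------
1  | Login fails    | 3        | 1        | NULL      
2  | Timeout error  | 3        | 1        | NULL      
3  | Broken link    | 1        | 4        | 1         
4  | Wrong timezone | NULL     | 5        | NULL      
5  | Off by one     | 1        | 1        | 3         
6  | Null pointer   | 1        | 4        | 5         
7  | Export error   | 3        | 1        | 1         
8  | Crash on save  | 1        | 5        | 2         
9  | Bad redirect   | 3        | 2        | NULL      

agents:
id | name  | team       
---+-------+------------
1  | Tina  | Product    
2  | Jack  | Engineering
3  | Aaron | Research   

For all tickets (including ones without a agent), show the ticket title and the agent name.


LEFT JOIN keeps every row from tickets (the left table); where agent_id has no match in agents, the agent columns become NULL. Walk through each ticket:
  - ticket 1 (Login fails): agent_id=3 -> matches Aaron
  - ticket 2 (Timeout error): agent_id=3 -> matches Aaron
  - ticket 3 (Broken link): agent_id=1 -> matches Tina
  - ticket 4 (Wrong timezone): agent_id=NULL, no match -> kept with NULL
  - ticket 5 (Off by one): agent_id=1 -> matches Tina
  - ticket 6 (Null pointer): agent_id=1 -> matches Tina
  - ticket 7 (Export error): agent_id=3 -> matches Aaron
  - ticket 8 (Crash on save): agent_id=1 -> matches Tina
  - ticket 9 (Bad redirect): agent_id=3 -> matches Aaron
All 9 rows appear; 1 has NULL agent.

SQL:
SELECT a.title, b.name AS agent
FROM tickets a
LEFT JOIN agents b ON a.agent_id = b.id

Result:
title          | agent
---------------+------
Login fails    | Aaron
Timeout error  | Aaron
Broken link    | Tina 
Wrong timezone | NULL 
Off by one     | Tina 
Null pointer   | Tina 
Export error   | Aaron
Crash on save  | Tina 
Bad redirect   | Aaron


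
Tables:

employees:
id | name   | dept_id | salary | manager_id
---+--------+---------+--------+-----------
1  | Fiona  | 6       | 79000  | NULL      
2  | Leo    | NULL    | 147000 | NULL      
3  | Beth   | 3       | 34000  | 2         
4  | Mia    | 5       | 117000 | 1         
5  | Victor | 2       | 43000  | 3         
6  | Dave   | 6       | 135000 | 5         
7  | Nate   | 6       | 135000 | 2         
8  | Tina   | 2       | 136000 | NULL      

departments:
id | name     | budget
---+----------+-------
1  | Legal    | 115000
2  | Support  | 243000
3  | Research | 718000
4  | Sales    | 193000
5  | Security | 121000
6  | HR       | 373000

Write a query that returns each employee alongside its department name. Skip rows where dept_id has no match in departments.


INNER JOIN keeps only employees rows whose dept_id matches an id in departments. Walk through each employee:
  - employee 1 (Fiona): dept_id=6 -> matches HR
  - employee 2 (Leo): dept_id=NULL, no match -> dropped
  - employee 3 (Beth): dept_id=3 -> matches Research
  - employee 4 (Mia): dept_id=5 -> matches Security
  - employee 5 (Victor): dept_id=2 -> matches Support
  - employee 6 (Dave): dept_id=6 -> matches HR
  - employee 7 (Nate): dept_id=6 -> matches HR
  - employee 8 (Tina): dept_id=2 -> matches Support
So 1 of 8 rows is dropped.

SQL:
SELECT a.name, b.name AS department
FROM employees a
INNER JOIN departments b ON a.dept_id = b.id

Result:
name   | department
-------+-----------
Fiona  | HR        
Beth   | Research  
Mia    | Security  
Victor | Support   
Dave   | HR        
Nate   | HR        
Tina   | Support   


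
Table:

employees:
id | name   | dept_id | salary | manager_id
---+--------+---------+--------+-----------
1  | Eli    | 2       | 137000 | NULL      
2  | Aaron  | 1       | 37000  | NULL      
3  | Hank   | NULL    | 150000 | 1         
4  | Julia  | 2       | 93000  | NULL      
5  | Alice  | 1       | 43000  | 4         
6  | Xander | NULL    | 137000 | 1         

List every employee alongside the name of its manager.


This is a self-join: employees is joined to a second copy of itself, matching each row's manager_id to another row's id. Use LEFT JOIN so rows with manager_id=NULL are kept.
  - employee 1 (Eli): manager_id=NULL -> NULL
  - employee 2 (Aaron): manager_id=NULL -> NULL
  - employee 3 (Hank): manager_id=1 -> Eli
  - employee 4 (Julia): manager_id=NULL -> NULL
  - employee 5 (Alice): manager_id=4 -> Julia
  - employee 6 (Xander): manager_id=1 -> Eli

SQL:
SELECT a.name AS item, b.name AS manager
FROM employees a
LEFT JOIN employees b ON a.manager_id = b.id

Result:
item   | manager
-------+--------
Eli    | NULL   
Aaron  | NULL   
Hank   | Eli    
Julia  | NULL   
Alice  | Julia  
Xander | Eli    


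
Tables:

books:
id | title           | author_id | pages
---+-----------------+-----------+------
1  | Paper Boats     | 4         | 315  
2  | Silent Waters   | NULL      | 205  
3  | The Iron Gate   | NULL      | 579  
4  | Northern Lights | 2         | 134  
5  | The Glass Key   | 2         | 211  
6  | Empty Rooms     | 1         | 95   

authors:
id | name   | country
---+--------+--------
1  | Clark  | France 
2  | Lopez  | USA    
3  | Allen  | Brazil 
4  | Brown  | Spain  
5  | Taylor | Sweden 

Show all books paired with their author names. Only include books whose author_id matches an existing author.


INNER JOIN keeps only books rows whose author_id matches an id in authors. Walk through each book:
  - book 1 (Paper Boats): author_id=4 -> matches Brown
  - book 2 (Silent Waters): author_id=NULL, no match -> dropped
  - book 3 (The Iron Gate): author_id=NULL, no match -> dropped
  - book 4 (Northern Lights): author_id=2 -> matches Lopez
  - book 5 (The Glass Key): author_id=2 -> matches Lopez
  - book 6 (Empty Rooms): author_id=1 -> matches Clark
So 2 of 6 rows are dropped.

SQL:
SELECT a.title, b.name AS author
FROM books a
INNER JOIN authors b ON a.author_id = b.id

Result:
title           | author
----------------+-------
Paper Boats     | Brown 
Northern Lights | Lopez 
The Glass Key   | Lopez 
Empty Rooms     | Clark 


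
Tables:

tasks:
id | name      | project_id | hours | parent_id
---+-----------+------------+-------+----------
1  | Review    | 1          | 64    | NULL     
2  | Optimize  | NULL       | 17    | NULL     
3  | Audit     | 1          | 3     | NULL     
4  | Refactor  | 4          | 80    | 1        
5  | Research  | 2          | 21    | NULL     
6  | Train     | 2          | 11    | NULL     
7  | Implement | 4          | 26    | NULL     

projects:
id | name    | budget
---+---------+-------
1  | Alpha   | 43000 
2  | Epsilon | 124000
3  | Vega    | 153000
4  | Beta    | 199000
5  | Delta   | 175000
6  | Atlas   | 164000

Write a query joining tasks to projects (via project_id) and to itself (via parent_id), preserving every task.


Two LEFT JOINs from the same base table tasks: one to projects via project_id, one to tasks itself via parent_id. Both are LEFT so every task is preserved.
Match against projects:
  - task 1 (Review): project_id=1 -> matches Alpha
  - task 2 (Optimize): project_id=NULL, no match -> kept with NULL
  - task 3 (Audit): project_id=1 -> matches Alpha
  - task 4 (Refactor): project_id=4 -> matches Beta
  - task 5 (Research): project_id=2 -> matches Epsilon
  - task 6 (Train): project_id=2 -> matches Epsilon
  - task 7 (Implement): project_id=4 -> matches Beta
Match against tasks (self):
  - task 1 (Review): parent_id=NULL -> NULL
  - task 2 (Optimize): parent_id=NULL -> NULL
  - task 3 (Audit): parent_id=NULL -> NULL
  - task 4 (Refactor): parent_id=1 -> Review
  - task 5 (Research): parent_id=NULL -> NULL
  - task 6 (Train): parent_id=NULL -> NULL
  - task 7 (Implement): parent_id=NULL -> NULL

SQL:
SELECT a.name, b.name AS project, c.name AS parent
FROM tasks a
LEFT JOIN projects b ON a.project_id = b.id
LEFT JOIN tasks c ON a.parent_id = c.id

Result:
name      | project | parent
----------+---------+-------
Review    | Alpha   | NULL  
Optimize  | NULL    | NULL  
Audit     | Alpha   | NULL  
Refactor  | Beta    | Review
Research  | Epsilon | NULL  
Train     | Epsilon | NULL  
Implement | Beta    | NULL  


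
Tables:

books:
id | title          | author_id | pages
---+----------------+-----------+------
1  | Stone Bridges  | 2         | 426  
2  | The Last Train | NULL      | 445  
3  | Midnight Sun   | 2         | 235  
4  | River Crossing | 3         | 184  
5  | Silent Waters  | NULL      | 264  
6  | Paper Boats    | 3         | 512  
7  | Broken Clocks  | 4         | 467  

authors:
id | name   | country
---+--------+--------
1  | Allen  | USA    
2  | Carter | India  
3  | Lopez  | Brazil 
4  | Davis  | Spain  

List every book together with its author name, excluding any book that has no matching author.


INNER JOIN keeps only books rows whose author_id matches an id in authors. Walk through each book:
  - book 1 (Stone Bridges): author_id=2 -> matches Carter
  - book 2 (The Last Train): author_id=NULL, no match -> dropped
  - book 3 (Midnight Sun): author_id=2 -> matches Carter
  - book 4 (River Crossing): author_id=3 -> matches Lopez
  - book 5 (Silent Waters): author_id=NULL, no match -> dropped
  - book 6 (Paper Boats): author_id=3 -> matches Lopez
  - book 7 (Broken Clocks): author_id=4 -> matches Davis
So 2 of 7 rows are dropped.

SQL:
SELECT a.title, b.name AS author
FROM books a
INNER JOIN authors b ON a.author_id = b.id

Result:
title          | author
---------------+-------
Stone Bridges  | Carter
Midnight Sun   | Carter
River Crossing | Lopez 
Paper Boats    | Lopez 
Broken Clocks  | Davis 


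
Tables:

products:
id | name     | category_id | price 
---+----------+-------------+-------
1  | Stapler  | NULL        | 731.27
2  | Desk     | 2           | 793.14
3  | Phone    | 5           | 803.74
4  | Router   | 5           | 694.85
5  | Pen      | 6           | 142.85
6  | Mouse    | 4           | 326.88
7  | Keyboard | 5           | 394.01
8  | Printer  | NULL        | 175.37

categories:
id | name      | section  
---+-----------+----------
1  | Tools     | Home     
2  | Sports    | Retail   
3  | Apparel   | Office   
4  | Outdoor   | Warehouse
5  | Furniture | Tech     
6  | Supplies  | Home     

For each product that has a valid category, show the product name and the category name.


INNER JOIN keeps only products rows whose category_id matches an id in categories. Walk through each product:
  - product 1 (Stapler): category_id=NULL, no match -> dropped
  - product 2 (Desk): category_id=2 -> matches Sports
  - product 3 (Phone): category_id=5 -> matches Furniture
  - product 4 (Router): category_id=5 -> matches Furniture
  - product 5 (Pen): category_id=6 -> matches Supplies
  - product 6 (Mouse): category_id=4 -> matches Outdoor
  - product 7 (Keyboard): category_id=5 -> matches Furniture
  - product 8 (Printer): category_id=NULL, no match -> dropped
So 2 of 8 rows are dropped.

SQL:
SELECT a.name, b.name AS category
FROM products a
INNER JOIN categories b ON a.category_id = b.id

Result:
name     | category 
---------+----------
Desk     | Sports   
Phone    | Furniture
Router   | Furniture
Pen      | Supplies 
Mouse    | Outdoor  
Keyboard | Furniture


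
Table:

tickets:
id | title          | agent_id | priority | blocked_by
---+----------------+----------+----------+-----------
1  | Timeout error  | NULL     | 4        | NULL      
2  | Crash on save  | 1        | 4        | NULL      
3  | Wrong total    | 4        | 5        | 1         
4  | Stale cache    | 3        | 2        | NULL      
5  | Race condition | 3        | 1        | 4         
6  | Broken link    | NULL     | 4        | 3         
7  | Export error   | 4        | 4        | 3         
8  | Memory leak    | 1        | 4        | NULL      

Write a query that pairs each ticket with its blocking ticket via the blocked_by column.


This is a self-join: tickets is joined to a second copy of itself, matching each row's blocked_by to another row's id. Use LEFT JOIN so rows with blocked_by=NULL are kept.
  - ticket 1 (Timeout error): blocked_by=NULL -> NULL
  - ticket 2 (Crash on save): blocked_by=NULL -> NULL
  - ticket 3 (Wrong total): blocked_by=1 -> Timeout error
  - ticket 4 (Stale cache): blocked_by=NULL -> NULL
  - ticket 5 (Race condition): blocked_by=4 -> Stale cache
  - ticket 6 (Broken link): blocked_by=3 -> Wrong total
  - ticket 7 (Export error): blocked_by=3 -> Wrong total
  - ticket 8 (Memory leak): blocked_by=NULL -> NULL

SQL:
SELECT a.title AS item, b.title AS blocked_by
FROM tickets a
LEFT JOIN tickets b ON a.blocked_by = b.id

Result:
item           | blocked_by   
---------------+--------------
Timeout error  | NULL         
Crash on save  | NULL         
Wrong total    | Timeout error
Stale cache    | NULL         
Race condition | Stale cache  
Broken link    | Wrong total  
Export error   | Wrong total  
Memory leak    | NULL         


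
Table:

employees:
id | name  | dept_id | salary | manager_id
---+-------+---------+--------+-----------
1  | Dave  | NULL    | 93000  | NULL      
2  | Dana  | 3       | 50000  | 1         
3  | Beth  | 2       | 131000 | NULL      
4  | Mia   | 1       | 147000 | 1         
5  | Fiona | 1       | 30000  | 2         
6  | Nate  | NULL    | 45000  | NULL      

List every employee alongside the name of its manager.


This is a self-join: employees is joined to a second copy of itself, matching each row's manager_id to another row's id. Use LEFT JOIN so rows with manager_id=NULL are kept.
  - employee 1 (Dave): manager_id=NULL -> NULL
  - employee 2 (Dana): manager_id=1 -> Dave
  - employee 3 (Beth): manager_id=NULL -> NULL
  - employee 4 (Mia): manager_id=1 -> Dave
  - employee 5 (Fiona): manager_id=2 -> Dana
  - employee 6 (Nate): manager_id=NULL -> NULL

SQL:
SELECT a.name AS item, b.name AS manager
FROM employees a
LEFT JOIN employees b ON a.manager_id = b.id

Result:
item  | manager
------+--------
Dave  | NULL   
Dana  | Dave   
Beth  | NULL   
Mia   | Dave   
Fiona | Dana   
Nate  | NULL   


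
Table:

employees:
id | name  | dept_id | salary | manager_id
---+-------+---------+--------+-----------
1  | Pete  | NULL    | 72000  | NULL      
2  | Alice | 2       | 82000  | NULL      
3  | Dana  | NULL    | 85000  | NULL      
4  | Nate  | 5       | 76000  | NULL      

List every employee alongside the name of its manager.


This is a self-join: employees is joined to a second copy of itself, matching each row's manager_id to another row's id. Use LEFT JOIN so rows with manager_id=NULL are kept.
  - employee 1 (Pete): manager_id=NULL -> NULL
  - employee 2 (Alice): manager_id=NULL -> NULL
  - employee 3 (Dana): manager_id=NULL -> NULL
  - employee 4 (Nate): manager_id=NULL -> NULL

SQL:
SELECT a.name AS item, b.name AS manager
FROM employees a
LEFT JOIN employees b ON a.manager_id = b.id

Result:
item  | manager
------+--------
Pete  | NULL   
Alice | NULL   
Dana  | NULL   
Nate  | NULL   


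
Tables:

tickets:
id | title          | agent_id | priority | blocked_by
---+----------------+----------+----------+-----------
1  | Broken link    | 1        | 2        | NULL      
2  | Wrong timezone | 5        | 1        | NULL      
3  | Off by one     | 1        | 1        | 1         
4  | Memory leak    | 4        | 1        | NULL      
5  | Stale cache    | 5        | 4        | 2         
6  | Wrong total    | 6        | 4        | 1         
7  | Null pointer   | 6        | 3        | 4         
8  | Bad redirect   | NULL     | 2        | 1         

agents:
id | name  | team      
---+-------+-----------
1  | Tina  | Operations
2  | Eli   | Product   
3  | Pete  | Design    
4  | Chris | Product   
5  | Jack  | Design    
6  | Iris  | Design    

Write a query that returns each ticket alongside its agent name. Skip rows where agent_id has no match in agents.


INNER JOIN keeps only tickets rows whose agent_id matches an id in agents. Walk through each ticket:
  - ticket 1 (Broken link): agent_id=1 -> matches Tina
  - ticket 2 (Wrong timezone): agent_id=5 -> matches Jack
  - ticket 3 (Off by one): agent_id=1 -> matches Tina
  - ticket 4 (Memory leak): agent_id=4 -> matches Chris
  - ticket 5 (Stale cache): agent_id=5 -> matches Jack
  - ticket 6 (Wrong total): agent_id=6 -> matches Iris
  - ticket 7 (Null pointer): agent_id=6 -> matches Iris
  - ticket 8 (Bad redirect): agent_id=NULL, no match -> dropped
So 1 of 8 rows is dropped.

SQL:
SELECT a.title, b.name AS agent
FROM tickets a
INNER JOIN agents b ON a.agent_id = b.id

Result:
title          | agent
---------------+------
Broken link    | Tina 
Wrong timezone | Jack 
Off by one     | Tina 
Memory leak    | Chris
Stale cache    | Jack 
Wrong total    | Iris 
Null pointer   | Iris 


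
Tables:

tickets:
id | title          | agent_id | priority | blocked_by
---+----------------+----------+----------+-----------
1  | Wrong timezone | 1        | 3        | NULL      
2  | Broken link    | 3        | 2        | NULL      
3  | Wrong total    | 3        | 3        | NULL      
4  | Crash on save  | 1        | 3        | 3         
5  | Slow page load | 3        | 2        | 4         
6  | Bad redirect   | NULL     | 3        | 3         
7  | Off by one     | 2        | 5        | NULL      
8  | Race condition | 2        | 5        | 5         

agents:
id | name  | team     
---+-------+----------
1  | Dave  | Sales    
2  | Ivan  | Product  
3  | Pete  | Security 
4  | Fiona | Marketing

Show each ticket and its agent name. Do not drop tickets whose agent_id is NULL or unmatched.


LEFT JOIN keeps every row from tickets (the left table); where agent_id has no match in agents, the agent columns become NULL. Walk through each ticket:
  - ticket 1 (Wrong timezone): agent_id=1 -> matches Dave
  - ticket 2 (Broken link): agent_id=3 -> matches Pete
  - ticket 3 (Wrong total): agent_id=3 -> matches Pete
  - ticket 4 (Crash on save): agent_id=1 -> matches Dave
  - ticket 5 (Slow page load): agent_id=3 -> matches Pete
  - ticket 6 (Bad redirect): agent_id=NULL, no match -> kept with NULL
  - ticket 7 (Off by one): agent_id=2 -> matches Ivan
  - ticket 8 (Race condition): agent_id=2 -> matches Ivan
All 8 rows appear; 1 has NULL agent.

SQL:
SELECT a.title, b.name AS agent
FROM tickets a
LEFT JOIN agents b ON a.agent_id = b.id

Result:
title          | agent
---------------+------
Wrong timezone | Dave 
Broken link    | Pete 
Wrong total    | Pete 
Crash on save  | Dave 
Slow page load | Pete 
Bad redirect   | NULL 
Off by one     | Ivan 
Race condition | Ivan 


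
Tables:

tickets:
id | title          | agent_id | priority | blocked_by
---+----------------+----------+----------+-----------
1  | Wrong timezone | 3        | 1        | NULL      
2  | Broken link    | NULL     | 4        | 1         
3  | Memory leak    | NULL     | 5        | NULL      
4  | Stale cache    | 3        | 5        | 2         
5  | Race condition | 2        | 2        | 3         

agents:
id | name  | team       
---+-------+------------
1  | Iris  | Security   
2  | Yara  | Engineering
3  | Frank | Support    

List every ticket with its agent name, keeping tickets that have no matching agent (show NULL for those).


LEFT JOIN keeps every row from tickets (the left table); where agent_id has no match in agents, the agent columns become NULL. Walk through each ticket:
  - ticket 1 (Wrong timezone): agent_id=3 -> matches Frank
  - ticket 2 (Broken link): agent_id=NULL, no match -> kept with NULL
  - ticket 3 (Memory leak): agent_id=NULL, no match -> kept with NULL
  - ticket 4 (Stale cache): agent_id=3 -> matches Frank
  - ticket 5 (Race condition): agent_id=2 -> matches Yara
All 5 rows appear; 2 have NULL agent.

SQL:
SELECT a.title, b.name AS agent
FROM tickets a
LEFT JOIN agents b ON a.agent_id = b.id

Result:
title          | agent
---------------+------
Wrong timezone | Frank
Broken link    | NULL 
Memory leak    | NULL 
Stale cache    | Frank
Race condition | Yara 


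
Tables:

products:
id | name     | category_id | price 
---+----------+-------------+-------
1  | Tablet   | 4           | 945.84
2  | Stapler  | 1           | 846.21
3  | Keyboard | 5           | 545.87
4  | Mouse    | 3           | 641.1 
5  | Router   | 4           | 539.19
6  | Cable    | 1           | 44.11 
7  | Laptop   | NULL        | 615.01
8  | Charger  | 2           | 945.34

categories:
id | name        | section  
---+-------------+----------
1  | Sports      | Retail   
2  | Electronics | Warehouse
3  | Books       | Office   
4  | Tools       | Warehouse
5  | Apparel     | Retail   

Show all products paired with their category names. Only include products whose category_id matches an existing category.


INNER JOIN keeps only products rows whose category_id matches an id in categories. Walk through each product:
  - product 1 (Tablet): category_id=4 -> matches Tools
  - product 2 (Stapler): category_id=1 -> matches Sports
  - product 3 (Keyboard): category_id=5 -> matches Apparel
  - product 4 (Mouse): category_id=3 -> matches Books
  - product 5 (Router): category_id=4 -> matches Tools
  - product 6 (Cable): category_id=1 -> matches Sports
  - product 7 (Laptop): category_id=NULL, no match -> dropped
  - product 8 (Charger): category_id=2 -> matches Electronics
So 1 of 8 rows is dropped.

SQL:
SELECT a.name, b.name AS category
FROM products a
INNER JOIN categories b ON a.category_id = b.id

Result:
name     | category   
---------+------------
Tablet   | Tools      
Stapler  | Sports     
Keyboard | Apparel    
Mouse    | Books      
Router   | Tools      
Cable    | Sports     
Charger  | Electronics


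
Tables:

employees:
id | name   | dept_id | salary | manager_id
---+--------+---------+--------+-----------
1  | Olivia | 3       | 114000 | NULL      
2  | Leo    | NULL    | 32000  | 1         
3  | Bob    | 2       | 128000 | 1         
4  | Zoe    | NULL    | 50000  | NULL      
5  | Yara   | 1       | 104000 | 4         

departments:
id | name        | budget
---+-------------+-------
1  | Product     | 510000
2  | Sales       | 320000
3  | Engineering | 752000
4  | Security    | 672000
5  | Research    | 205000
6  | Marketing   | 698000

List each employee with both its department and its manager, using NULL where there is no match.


Two LEFT JOINs from the same base table employees: one to departments via dept_id, one to employees itself via manager_id. Both are LEFT so every employee is preserved.
Match against departments:
  - employee 1 (Olivia): dept_id=3 -> matches Engineering
  - employee 2 (Leo): dept_id=NULL, no match -> kept with NULL
  - employee 3 (Bob): dept_id=2 -> matches Sales
  - employee 4 (Zoe): dept_id=NULL, no match -> kept with NULL
  - employee 5 (Yara): dept_id=1 -> matches Product
Match against employees (self):
  - employee 1 (Olivia): manager_id=NULL -> NULL
  - employee 2 (Leo): manager_id=1 -> Olivia
  - employee 3 (Bob): manager_id=1 -> Olivia
  - employee 4 (Zoe): manager_id=NULL -> NULL
  - employee 5 (Yara): manager_id=4 -> Zoe

SQL:
SELECT a.name, b.name AS department, c.name AS manager
FROM employees a
LEFT JOIN departments b ON a.dept_id = b.id
LEFT JOIN employees c ON a.manager_id = c.id

Result:
name   | department  | manager
-------+-------------+--------
Olivia | Engineering | NULL   
Leo    | NULL        | Olivia 
Bob    | Sales       | Olivia 
Zoe    | NULL        | NULL   
Yara   | Product     | Zoe    


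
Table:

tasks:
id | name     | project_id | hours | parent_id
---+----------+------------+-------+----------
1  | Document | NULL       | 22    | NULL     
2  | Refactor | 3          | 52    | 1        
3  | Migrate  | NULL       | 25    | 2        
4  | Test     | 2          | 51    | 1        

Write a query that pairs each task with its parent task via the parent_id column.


This is a self-join: tasks is joined to a second copy of itself, matching each row's parent_id to another row's id. Use LEFT JOIN so rows with parent_id=NULL are kept.
  - task 1 (Document): parent_id=NULL -> NULL
  - task 2 (Refactor): parent_id=1 -> Document
  - task 3 (Migrate): parent_id=2 -> Refactor
  - task 4 (Test): parent_id=1 -> Document

SQL:
SELECT a.name AS item, b.name AS parent
FROM tasks a
LEFT JOIN tasks b ON a.parent_id = b.id

Result:
item     | parent  
---------+---------
Document | NULL    
Refactor | Document
Migrate  | Refactor
Test     | Document


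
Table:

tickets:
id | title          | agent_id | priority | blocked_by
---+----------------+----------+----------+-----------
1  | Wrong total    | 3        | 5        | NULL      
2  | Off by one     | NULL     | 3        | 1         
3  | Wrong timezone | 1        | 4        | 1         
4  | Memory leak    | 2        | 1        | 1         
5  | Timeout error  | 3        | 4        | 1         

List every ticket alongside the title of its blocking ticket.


This is a self-join: tickets is joined to a second copy of itself, matching each row's blocked_by to another row's id. Use LEFT JOIN so rows with blocked_by=NULL are kept.
  - ticket 1 (Wrong total): blocked_by=NULL -> NULL
  - ticket 2 (Off by one): blocked_by=1 -> Wrong total
  - ticket 3 (Wrong timezone): blocked_by=1 -> Wrong total
  - ticket 4 (Memory leak): blocked_by=1 -> Wrong total
  - ticket 5 (Timeout error): blocked_by=1 -> Wrong total

SQL:
SELECT a.title AS item, b.title AS blocked_by
FROM tickets a
LEFT JOIN tickets b ON a.blocked_by = b.id

Result:
item           | blocked_by 
---------------+------------
Wrong total    | NULL       
Off by one     | Wrong total
Wrong timezone | Wrong total
Memory leak    | Wrong total
Timeout error  | Wrong total


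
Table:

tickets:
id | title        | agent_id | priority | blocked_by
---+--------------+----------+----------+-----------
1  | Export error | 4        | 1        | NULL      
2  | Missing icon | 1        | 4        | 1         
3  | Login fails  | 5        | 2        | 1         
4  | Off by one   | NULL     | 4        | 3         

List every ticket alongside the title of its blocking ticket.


This is a self-join: tickets is joined to a second copy of itself, matching each row's blocked_by to another row's id. Use LEFT JOIN so rows with blocked_by=NULL are kept.
  - ticket 1 (Export error): blocked_by=NULL -> NULL
  - ticket 2 (Missing icon): blocked_by=1 -> Export error
  - ticket 3 (Login fails): blocked_by=1 -> Export error
  - ticket 4 (Off by one): blocked_by=3 -> Login fails

SQL:
SELECT a.title AS item, b.title AS blocked_by
FROM tickets a
LEFT JOIN tickets b ON a.blocked_by = b.id

Result:
item         | blocked_by  
-------------+-------------
Export error | NULL        
Missing icon | Export error
Login fails  | Export error
Off by one   | Login fails 


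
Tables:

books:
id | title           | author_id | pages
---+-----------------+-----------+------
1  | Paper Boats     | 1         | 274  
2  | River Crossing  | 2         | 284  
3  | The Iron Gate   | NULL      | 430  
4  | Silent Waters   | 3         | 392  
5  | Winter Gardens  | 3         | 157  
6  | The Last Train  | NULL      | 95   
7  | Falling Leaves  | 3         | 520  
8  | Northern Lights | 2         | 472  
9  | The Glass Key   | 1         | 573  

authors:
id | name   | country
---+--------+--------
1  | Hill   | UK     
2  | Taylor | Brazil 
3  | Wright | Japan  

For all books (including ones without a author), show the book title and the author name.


LEFT JOIN keeps every row from books (the left table); where author_id has no match in authors, the author columns become NULL. Walk through each book:
  - book 1 (Paper Boats): author_id=1 -> matches Hill
  - book 2 (River Crossing): author_id=2 -> matches Taylor
  - book 3 (The Iron Gate): author_id=NULL, no match -> kept with NULL
  - book 4 (Silent Waters): author_id=3 -> matches Wright
  - book 5 (Winter Gardens): author_id=3 -> matches Wright
  - book 6 (The Last Train): author_id=NULL, no match -> kept with NULL
  - book 7 (Falling Leaves): author_id=3 -> matches Wright
  - book 8 (Northern Lights): author_id=2 -> matches Taylor
  - book 9 (The Glass Key): author_id=1 -> matches Hill
All 9 rows appear; 2 have NULL author.

SQL:
SELECT a.title, b.name AS author
FROM books a
LEFT JOIN authors b ON a.author_id = b.id

Result:
title           | author
----------------+-------
Paper Boats     | Hill  
River Crossing  | Taylor
The Iron Gate   | NULL  
Silent Waters   | Wright
Winter Gardens  | Wright
The Last Train  | NULL  
Falling Leaves  | Wright
Northern Lights | Taylor
The Glass Key   | Hill  


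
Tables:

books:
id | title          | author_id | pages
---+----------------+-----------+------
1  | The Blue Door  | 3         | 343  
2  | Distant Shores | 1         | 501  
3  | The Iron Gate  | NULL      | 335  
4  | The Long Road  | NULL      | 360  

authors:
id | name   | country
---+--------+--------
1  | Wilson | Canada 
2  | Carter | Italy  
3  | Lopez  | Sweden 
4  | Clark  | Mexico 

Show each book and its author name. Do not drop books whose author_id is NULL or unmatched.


LEFT JOIN keeps every row from books (the left table); where author_id has no match in authors, the author columns become NULL. Walk through each book:
  - book 1 (The Blue Door): author_id=3 -> matches Lopez
  - book 2 (Distant Shores): author_id=1 -> matches Wilson
  - book 3 (The Iron Gate): author_id=NULL, no match -> kept with NULL
  - book 4 (The Long Road): author_id=NULL, no match -> kept with NULL
All 4 rows appear; 2 have NULL author.

SQL:
SELECT a.title, b.name AS author
FROM books a
LEFT JOIN authors b ON a.author_id = b.id

Result:
title          | author
---------------+-------
The Blue Door  | Lopez 
Distant Shores | Wilson
The Iron Gate  | NULL  
The Long Road  | NULL  


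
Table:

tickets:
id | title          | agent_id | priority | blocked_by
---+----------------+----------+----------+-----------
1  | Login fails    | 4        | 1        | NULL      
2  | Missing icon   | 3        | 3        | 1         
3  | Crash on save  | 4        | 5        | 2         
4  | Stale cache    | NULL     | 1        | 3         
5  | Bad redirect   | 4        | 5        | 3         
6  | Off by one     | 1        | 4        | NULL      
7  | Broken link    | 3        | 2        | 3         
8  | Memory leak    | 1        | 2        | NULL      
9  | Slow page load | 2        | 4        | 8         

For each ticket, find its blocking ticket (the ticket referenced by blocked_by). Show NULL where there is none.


This is a self-join: tickets is joined to a second copy of itself, matching each row's blocked_by to another row's id. Use LEFT JOIN so rows with blocked_by=NULL are kept.
  - ticket 1 (Login fails): blocked_by=NULL -> NULL
  - ticket 2 (Missing icon): blocked_by=1 -> Login fails
  - ticket 3 (Crash on save): blocked_by=2 -> Missing icon
  - ticket 4 (Stale cache): blocked_by=3 -> Crash on save
  - ticket 5 (Bad redirect): blocked_by=3 -> Crash on save
  - ticket 6 (Off by one): blocked_by=NULL -> NULL
  - ticket 7 (Broken link): blocked_by=3 -> Crash on save
  - ticket 8 (Memory leak): blocked_by=NULL -> NULL
  - ticket 9 (Slow page load): blocked_by=8 -> Memory leak

SQL:
SELECT a.title AS item, b.title AS blocked_by
FROM tickets a
LEFT JOIN tickets b ON a.blocked_by = b.id

Result:
item           | blocked_by   
---------------+--------------
Login fails    | NULL         
Missing icon   | Login fails  
Crash on save  | Missing icon 
Stale cache    | Crash on save
Bad redirect   | Crash on save
Off by one     | NULL         
Broken link    | Crash on save
Memory leak    | NULL         
Slow page load | Memory leak  
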